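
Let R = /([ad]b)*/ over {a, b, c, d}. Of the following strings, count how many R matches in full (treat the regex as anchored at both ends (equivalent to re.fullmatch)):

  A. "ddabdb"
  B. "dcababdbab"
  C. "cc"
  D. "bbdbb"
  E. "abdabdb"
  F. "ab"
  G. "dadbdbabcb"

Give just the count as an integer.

A → no match
B → no match
C → no match
D → no match
E → no match
F → match
G → no match
Total matched: 1

1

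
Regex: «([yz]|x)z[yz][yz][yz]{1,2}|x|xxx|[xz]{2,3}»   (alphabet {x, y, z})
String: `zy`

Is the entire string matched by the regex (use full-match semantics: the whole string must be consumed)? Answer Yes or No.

No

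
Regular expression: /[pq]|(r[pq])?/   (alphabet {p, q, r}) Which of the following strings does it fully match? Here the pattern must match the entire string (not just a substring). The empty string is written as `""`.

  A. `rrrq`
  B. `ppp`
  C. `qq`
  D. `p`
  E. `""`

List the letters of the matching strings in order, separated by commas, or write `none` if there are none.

D, E

A. `rrrq` → no match
B. `ppp` → no match
C. `qq` → no match
D. `p` → match
E. `""` → match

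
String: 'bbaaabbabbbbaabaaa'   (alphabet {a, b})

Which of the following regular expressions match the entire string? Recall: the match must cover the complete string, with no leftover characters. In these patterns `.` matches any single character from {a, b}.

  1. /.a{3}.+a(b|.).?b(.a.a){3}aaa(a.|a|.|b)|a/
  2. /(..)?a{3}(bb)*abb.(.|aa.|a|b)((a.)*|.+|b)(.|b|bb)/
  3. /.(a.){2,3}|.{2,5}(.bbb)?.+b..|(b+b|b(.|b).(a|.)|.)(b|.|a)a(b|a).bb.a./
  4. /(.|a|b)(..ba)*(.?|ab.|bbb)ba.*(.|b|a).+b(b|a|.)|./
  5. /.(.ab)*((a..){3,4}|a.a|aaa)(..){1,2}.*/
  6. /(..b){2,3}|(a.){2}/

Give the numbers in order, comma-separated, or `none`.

2

1 → no match
2 → match
3 → no match
4 → no match
5 → no match
6 → no match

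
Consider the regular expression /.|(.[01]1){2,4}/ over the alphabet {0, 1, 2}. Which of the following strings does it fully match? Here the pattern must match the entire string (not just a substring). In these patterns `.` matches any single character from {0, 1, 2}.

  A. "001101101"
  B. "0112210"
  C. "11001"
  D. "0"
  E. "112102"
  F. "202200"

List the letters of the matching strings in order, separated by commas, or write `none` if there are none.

A → match
B → no match
C → no match
D → match
E → no match
F → no match

A, D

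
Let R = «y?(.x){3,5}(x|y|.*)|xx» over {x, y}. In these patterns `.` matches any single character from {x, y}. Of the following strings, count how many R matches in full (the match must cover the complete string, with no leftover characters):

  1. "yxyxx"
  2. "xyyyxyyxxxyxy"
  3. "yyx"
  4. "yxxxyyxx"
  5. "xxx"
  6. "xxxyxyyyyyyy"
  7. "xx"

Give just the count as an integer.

1

1 → no match
2 → no match
3 → no match
4 → no match
5 → no match
6 → no match
7 → match
Total matched: 1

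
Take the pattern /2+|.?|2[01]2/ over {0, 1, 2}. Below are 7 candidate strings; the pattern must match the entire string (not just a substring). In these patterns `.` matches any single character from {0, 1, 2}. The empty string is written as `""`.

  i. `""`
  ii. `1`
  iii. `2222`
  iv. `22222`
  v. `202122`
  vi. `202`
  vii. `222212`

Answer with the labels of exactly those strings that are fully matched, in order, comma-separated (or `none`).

i, ii, iii, iv, vi

i → match
ii → match
iii → match
iv → match
v → no match
vi → match
vii → no match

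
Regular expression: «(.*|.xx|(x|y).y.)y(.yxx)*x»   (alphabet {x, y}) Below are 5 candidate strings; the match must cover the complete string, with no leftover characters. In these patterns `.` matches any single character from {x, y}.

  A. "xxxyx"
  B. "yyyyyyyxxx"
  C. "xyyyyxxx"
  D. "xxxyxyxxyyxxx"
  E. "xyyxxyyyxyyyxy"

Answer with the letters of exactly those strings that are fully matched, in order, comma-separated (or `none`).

A, B, C, D

A → match
B → match
C → match
D → match
E → no match — must end with "x"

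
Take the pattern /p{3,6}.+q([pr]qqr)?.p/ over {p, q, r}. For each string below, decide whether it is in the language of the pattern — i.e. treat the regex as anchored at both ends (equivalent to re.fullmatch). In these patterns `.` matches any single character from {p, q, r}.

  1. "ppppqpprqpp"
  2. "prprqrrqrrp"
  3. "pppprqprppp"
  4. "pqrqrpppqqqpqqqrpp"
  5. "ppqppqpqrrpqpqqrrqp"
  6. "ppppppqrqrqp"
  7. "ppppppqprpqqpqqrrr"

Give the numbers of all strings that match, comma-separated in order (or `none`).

1

1 → match
2 → no match
3 → no match
4 → no match
5 → no match
6 → no match
7 → no match — must end with "p"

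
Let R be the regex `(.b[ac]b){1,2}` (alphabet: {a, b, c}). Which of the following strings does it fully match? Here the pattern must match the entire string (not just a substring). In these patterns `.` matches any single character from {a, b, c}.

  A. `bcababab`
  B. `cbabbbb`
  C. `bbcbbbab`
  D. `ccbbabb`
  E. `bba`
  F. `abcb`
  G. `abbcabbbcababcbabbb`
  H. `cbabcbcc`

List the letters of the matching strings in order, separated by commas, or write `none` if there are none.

A → no match
B → no match
C → match
D → no match
E → no match — must end with `b`
F → match
G → no match
H → no match — must end with `b`

C, F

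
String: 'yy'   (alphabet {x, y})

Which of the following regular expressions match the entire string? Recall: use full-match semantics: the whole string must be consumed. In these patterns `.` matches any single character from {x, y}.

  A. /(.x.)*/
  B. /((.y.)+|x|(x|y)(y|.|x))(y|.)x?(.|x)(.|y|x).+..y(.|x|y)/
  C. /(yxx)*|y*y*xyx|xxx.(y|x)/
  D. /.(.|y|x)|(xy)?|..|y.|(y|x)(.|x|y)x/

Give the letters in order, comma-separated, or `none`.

D

A → no match
B → no match
C → no match
D → match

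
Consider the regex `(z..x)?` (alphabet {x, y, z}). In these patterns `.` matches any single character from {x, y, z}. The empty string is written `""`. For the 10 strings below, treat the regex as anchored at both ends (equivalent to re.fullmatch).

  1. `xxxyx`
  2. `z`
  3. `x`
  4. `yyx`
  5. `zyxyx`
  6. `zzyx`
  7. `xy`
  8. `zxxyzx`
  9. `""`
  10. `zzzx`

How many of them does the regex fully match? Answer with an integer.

3

1. `xxxyx` → no match
2. `z` → no match
3. `x` → no match
4. `yyx` → no match
5. `zyxyx` → no match
6. `zzyx` → match
7. `xy` → no match
8. `zxxyzx` → no match
9. `""` → match
10. `zzzx` → match
Total matched: 3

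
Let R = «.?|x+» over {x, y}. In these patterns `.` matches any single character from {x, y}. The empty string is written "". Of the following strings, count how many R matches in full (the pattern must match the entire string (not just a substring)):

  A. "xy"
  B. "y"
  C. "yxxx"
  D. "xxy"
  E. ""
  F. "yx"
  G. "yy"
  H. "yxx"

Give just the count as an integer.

A → no match
B → match
C → no match
D → no match
E → match
F → no match
G → no match
H → no match
Total matched: 2

2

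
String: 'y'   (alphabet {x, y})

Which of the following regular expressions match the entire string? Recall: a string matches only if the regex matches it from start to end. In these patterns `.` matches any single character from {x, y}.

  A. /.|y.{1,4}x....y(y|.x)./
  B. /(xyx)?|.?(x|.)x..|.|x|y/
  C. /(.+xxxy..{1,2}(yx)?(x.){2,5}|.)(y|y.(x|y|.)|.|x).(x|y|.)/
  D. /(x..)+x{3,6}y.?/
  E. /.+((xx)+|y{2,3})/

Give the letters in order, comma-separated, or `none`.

A, B

A → match
B → match
C → no match
D → no match — must start with 'x'
E → no match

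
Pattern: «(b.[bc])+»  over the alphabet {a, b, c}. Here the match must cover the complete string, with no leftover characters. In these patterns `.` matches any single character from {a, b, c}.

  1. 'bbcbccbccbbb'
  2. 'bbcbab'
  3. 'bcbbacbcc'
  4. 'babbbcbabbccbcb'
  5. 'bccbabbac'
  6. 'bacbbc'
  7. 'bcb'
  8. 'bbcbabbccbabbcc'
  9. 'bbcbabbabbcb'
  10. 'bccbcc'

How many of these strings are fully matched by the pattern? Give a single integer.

10

1 → match
2 → match
3 → match
4 → match
5 → match
6 → match
7 → match
8 → match
9 → match
10 → match
Total matched: 10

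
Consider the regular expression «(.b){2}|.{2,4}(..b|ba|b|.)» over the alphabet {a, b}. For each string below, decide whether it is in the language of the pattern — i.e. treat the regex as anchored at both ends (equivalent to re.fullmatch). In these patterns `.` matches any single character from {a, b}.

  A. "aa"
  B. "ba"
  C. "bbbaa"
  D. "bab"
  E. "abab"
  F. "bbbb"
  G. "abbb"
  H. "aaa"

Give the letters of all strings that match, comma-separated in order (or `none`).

A → no match
B → no match
C → match
D → match
E → match
F → match
G → match
H → match

C, D, E, F, G, H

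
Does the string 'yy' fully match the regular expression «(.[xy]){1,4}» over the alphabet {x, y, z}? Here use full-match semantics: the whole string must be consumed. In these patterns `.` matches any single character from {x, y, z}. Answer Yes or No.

Yes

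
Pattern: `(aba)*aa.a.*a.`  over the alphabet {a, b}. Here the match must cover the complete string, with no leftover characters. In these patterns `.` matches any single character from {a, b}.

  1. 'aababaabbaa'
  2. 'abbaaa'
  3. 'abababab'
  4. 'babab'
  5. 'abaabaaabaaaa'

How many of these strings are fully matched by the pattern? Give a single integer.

2

1 → match
2 → no match
3 → no match
4 → no match
5 → match
Total matched: 2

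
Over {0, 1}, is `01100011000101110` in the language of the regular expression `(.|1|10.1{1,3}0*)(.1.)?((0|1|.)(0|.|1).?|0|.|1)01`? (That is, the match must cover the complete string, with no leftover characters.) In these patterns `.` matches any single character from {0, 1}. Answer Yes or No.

No

Every match must end with `01`, but `01100011000101110` does not.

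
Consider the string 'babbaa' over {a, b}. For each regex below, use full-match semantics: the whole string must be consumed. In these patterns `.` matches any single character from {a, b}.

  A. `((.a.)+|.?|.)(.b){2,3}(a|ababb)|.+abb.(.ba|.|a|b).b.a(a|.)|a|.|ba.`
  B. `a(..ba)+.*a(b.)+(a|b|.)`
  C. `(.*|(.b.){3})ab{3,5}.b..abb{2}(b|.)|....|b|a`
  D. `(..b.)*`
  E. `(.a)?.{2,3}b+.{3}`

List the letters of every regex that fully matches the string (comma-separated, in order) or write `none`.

E

A → no match
B → no match — must start with 'a'
C → no match
D → no match
E → match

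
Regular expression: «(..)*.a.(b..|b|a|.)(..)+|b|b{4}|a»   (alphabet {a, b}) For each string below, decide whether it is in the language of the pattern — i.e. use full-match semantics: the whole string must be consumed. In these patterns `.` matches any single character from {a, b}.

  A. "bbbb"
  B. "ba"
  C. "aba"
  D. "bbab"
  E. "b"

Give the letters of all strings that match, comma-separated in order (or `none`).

A → match
B → no match
C → no match
D → no match
E → match

A, E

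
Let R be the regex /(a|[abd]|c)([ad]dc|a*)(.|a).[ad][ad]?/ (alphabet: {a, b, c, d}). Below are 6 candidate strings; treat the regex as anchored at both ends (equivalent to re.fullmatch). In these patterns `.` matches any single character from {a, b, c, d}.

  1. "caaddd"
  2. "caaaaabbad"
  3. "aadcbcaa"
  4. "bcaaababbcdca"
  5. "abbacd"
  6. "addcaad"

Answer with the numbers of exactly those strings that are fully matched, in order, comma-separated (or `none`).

1, 2, 3, 6

1. "caaddd" → match
2. "caaaaabbad" → match
3. "aadcbcaa" → match
4 → no match
5. "abbacd" → no match
6. "addcaad" → match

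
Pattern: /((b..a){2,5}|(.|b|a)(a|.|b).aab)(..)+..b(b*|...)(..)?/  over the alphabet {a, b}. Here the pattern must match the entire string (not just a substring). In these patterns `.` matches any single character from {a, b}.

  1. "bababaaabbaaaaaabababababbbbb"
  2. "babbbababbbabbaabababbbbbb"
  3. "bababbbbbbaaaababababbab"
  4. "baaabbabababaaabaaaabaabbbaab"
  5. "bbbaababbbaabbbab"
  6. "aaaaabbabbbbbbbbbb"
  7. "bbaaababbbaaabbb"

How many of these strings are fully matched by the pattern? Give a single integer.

1 → match
2 → no match
3 → no match
4 → no match
5 → match
6 → match
7 → match
Total matched: 4

4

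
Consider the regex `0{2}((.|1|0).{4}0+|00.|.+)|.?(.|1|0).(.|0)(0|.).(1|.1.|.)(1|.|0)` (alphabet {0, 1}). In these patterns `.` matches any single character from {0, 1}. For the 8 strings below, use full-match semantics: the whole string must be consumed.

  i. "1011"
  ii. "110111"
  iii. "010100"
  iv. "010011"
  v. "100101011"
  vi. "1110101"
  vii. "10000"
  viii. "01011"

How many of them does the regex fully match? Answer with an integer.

i → no match
ii → no match
iii → no match
iv → no match
v → no match
vi → match
vii → no match
viii → no match
Total matched: 1

1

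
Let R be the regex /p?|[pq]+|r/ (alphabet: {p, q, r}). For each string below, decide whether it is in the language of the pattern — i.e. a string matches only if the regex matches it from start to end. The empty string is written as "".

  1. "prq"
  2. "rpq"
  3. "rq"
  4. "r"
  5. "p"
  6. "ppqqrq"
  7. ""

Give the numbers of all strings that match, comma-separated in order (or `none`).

4, 5, 7

1 → no match
2 → no match
3 → no match
4 → match
5 → match
6 → no match
7 → match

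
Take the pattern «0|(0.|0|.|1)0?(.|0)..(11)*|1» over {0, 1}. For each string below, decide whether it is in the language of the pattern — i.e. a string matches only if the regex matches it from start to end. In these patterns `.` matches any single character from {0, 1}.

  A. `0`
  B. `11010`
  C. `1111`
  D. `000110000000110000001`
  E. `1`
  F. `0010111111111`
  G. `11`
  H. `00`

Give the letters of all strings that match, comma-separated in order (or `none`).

A, C, E, F

A → match
B → no match
C → match
D → no match
E → match
F → match
G → no match
H → no match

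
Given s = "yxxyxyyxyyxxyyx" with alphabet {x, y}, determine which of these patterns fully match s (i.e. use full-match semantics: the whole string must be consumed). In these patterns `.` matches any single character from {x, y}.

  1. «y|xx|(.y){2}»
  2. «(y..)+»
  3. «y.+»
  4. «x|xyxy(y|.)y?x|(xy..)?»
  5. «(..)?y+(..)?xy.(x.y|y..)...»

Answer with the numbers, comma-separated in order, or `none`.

1 → no match
2 → match
3 → match
4 → no match
5 → no match

2, 3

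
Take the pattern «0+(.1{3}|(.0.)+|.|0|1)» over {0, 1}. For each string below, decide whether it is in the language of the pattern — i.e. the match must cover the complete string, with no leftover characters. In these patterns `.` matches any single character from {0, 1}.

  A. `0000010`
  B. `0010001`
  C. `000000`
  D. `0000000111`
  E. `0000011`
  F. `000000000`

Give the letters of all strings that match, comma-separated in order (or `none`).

A → no match
B → no match
C → match
D → match
E → no match
F → match

C, D, F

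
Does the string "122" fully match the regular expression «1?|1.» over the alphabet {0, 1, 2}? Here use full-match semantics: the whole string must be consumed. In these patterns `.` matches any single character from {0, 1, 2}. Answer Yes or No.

No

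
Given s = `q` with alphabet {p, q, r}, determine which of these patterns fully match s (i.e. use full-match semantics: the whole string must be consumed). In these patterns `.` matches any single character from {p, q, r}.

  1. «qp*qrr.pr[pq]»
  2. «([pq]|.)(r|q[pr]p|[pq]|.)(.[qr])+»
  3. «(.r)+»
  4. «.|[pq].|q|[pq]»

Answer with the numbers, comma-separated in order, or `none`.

1 → no match
2 → no match
3 → no match — must end with `r`
4 → match

4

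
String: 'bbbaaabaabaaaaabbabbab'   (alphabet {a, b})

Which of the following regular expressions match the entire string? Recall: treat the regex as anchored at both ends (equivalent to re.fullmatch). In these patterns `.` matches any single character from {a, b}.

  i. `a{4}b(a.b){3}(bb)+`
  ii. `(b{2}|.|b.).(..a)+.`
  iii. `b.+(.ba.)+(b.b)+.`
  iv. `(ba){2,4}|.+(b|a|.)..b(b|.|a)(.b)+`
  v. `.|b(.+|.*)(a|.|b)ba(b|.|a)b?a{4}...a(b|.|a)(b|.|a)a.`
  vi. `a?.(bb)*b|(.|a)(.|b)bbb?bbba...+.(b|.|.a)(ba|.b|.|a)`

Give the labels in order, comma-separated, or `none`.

i → no match — must start with 'a'
ii → match
iii → no match
iv → match
v → match
vi → no match

ii, iv, v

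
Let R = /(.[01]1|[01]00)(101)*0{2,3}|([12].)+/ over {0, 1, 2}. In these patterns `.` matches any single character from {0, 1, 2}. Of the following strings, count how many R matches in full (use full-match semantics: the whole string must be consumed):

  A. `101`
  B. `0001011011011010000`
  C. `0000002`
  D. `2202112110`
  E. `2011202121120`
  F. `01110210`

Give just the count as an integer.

0

A → no match
B → no match
C → no match
D → no match
E → no match
F → no match
Total matched: 0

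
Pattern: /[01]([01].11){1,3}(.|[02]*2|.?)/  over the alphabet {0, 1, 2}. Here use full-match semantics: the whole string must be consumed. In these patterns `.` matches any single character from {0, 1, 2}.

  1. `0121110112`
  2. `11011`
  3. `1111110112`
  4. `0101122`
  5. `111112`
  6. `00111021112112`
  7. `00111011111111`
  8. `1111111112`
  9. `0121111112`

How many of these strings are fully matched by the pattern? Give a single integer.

1. `0121110112` → match
2. `11011` → match
3. `1111110112` → match
4. `0101122` → match
5. `111112` → match
6 → match
7 → match
8. `1111111112` → match
9. `0121111112` → match
Total matched: 9

9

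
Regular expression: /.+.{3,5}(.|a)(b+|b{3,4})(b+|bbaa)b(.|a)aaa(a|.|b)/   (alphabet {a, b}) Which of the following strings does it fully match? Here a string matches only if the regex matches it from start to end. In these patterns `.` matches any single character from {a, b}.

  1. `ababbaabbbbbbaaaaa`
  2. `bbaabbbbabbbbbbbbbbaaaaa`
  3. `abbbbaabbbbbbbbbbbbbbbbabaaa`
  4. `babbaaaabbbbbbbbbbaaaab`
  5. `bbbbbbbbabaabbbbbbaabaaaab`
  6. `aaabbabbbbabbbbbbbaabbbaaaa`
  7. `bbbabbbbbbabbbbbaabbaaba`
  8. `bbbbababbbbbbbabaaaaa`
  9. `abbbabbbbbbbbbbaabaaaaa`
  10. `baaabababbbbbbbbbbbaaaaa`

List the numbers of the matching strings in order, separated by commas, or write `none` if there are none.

1 → match
2 → match
3 → no match
4 → match
5 → match
6 → no match
7 → no match
8 → no match
9 → match
10 → match

1, 2, 4, 5, 9, 10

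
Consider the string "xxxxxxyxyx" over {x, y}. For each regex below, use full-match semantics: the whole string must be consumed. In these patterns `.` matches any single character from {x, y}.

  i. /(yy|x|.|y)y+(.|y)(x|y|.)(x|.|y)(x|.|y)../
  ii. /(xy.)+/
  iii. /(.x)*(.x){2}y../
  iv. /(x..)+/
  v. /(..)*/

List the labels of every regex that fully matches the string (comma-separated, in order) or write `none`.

i → no match
ii → no match — must start with "xy"
iii → no match
iv → no match
v → match

v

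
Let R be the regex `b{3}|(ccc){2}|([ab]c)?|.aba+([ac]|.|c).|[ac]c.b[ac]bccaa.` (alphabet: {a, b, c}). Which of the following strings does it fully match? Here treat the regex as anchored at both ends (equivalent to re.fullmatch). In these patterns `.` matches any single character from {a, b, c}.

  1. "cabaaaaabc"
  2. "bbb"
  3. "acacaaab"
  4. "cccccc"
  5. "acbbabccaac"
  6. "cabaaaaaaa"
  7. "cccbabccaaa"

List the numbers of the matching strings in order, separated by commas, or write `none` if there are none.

1, 2, 4, 5, 6, 7

1. "cabaaaaabc" → match
2. "bbb" → match
3. "acacaaab" → no match
4. "cccccc" → match
5. "acbbabccaac" → match
6. "cabaaaaaaa" → match
7. "cccbabccaaa" → match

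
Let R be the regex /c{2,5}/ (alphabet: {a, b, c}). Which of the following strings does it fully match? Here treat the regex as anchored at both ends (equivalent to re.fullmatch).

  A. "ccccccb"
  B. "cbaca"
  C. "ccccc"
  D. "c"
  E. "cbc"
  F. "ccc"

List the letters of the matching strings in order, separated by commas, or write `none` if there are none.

A → no match — must end with "c"
B → no match — must end with "c"
C → match
D → no match
E → no match
F → match

C, F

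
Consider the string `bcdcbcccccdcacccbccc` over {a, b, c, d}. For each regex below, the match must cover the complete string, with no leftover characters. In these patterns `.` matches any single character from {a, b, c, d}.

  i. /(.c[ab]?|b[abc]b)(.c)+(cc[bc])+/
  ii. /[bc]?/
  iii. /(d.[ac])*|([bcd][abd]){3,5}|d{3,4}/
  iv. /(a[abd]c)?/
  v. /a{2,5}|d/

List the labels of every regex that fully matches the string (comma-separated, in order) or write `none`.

i → match
ii → no match
iii → no match
iv → no match
v → no match

i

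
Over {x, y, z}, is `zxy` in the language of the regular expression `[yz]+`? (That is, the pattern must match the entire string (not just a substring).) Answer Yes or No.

No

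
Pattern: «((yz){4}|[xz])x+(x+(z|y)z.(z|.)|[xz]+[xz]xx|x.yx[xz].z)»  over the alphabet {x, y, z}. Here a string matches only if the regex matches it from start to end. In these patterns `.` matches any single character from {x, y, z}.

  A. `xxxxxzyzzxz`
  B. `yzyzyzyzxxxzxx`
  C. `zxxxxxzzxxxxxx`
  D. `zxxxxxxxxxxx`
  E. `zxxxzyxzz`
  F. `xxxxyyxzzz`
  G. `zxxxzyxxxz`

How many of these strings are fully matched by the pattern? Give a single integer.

A → no match
B → match
C → match
D → match
E → no match
F → match
G → match
Total matched: 5

5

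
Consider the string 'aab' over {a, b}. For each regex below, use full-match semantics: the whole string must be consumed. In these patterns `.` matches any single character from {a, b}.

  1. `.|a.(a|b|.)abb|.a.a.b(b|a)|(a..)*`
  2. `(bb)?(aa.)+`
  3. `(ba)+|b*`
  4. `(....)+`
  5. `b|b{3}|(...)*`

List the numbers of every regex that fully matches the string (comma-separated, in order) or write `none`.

1, 2, 5

1 → match
2 → match
3 → no match
4 → no match
5 → match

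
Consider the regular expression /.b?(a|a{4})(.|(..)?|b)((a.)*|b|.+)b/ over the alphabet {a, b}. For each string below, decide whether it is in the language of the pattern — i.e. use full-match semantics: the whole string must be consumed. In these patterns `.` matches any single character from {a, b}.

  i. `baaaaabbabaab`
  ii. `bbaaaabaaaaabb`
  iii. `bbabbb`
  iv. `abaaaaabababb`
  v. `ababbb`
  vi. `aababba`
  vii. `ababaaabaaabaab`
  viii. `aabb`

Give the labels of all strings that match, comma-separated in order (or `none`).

i → match
ii → match
iii → match
iv → match
v → match
vi → no match — must end with `b`
vii → match
viii → match

i, ii, iii, iv, v, vii, viii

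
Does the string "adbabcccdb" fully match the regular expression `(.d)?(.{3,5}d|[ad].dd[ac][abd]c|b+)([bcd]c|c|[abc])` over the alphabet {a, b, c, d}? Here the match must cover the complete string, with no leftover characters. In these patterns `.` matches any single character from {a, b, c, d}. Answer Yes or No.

No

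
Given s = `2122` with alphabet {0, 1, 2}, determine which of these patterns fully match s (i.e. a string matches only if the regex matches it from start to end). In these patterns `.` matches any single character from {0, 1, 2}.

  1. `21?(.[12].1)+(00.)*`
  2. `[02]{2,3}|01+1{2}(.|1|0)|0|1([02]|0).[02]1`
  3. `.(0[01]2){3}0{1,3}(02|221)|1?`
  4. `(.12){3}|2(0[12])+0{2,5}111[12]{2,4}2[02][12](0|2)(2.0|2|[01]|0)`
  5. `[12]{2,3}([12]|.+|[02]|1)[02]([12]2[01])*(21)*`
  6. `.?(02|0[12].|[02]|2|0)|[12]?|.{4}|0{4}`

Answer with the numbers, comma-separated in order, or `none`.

5, 6

1 → no match
2 → no match
3 → no match
4 → no match
5 → match
6 → match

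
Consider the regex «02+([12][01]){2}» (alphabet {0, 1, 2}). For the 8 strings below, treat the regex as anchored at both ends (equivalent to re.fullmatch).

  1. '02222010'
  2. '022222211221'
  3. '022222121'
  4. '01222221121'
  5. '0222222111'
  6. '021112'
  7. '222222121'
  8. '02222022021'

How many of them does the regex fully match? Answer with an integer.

1 → match
2 → no match
3 → match
4 → no match — must start with '02'
5 → match
6 → no match
7 → no match — must start with '02'
8 → no match
Total matched: 3

3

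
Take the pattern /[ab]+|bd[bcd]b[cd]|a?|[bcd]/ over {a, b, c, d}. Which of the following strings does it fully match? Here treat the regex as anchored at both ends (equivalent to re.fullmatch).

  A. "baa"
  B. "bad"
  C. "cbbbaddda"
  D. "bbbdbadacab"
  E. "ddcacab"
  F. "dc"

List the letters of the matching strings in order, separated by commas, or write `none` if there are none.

A → match
B → no match
C → no match
D → no match
E → no match
F → no match

A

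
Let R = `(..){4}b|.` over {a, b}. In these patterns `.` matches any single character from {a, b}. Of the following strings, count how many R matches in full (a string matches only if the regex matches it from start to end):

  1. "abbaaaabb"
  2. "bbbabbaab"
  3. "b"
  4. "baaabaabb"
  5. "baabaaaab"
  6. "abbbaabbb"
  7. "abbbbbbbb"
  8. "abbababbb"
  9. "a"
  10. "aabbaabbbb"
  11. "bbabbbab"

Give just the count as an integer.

1. "abbaaaabb" → match
2. "bbbabbaab" → match
3. "b" → match
4. "baaabaabb" → match
5. "baabaaaab" → match
6. "abbbaabbb" → match
7. "abbbbbbbb" → match
8. "abbababbb" → match
9. "a" → match
10. "aabbaabbbb" → no match
11. "bbabbbab" → no match
Total matched: 9

9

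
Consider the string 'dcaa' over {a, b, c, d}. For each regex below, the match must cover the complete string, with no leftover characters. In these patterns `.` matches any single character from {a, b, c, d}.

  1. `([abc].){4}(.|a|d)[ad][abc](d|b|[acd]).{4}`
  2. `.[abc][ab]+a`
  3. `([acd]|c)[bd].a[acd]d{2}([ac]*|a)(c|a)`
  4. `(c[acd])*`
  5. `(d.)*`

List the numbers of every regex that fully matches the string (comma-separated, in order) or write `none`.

1 → no match
2 → match
3 → no match
4 → no match
5 → no match

2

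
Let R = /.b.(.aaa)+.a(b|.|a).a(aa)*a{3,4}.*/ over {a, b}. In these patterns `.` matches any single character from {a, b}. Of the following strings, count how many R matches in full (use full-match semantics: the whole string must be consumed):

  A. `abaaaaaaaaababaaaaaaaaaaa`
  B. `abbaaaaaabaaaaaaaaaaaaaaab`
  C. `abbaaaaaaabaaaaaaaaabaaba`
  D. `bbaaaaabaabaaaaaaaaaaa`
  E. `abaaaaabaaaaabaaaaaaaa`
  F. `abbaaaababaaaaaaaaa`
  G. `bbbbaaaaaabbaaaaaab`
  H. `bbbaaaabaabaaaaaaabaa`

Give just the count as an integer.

7

A → match
B → match
C → match
D → match
E → match
F → match
G → no match
H → match
Total matched: 7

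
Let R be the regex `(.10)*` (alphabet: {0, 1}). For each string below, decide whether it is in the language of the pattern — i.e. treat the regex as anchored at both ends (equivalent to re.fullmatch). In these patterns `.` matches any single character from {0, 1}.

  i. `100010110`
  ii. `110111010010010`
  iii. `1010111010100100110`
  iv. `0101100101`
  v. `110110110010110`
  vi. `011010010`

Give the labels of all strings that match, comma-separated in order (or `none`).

i → no match
ii → no match
iii → no match
iv → no match
v → match
vi → no match

v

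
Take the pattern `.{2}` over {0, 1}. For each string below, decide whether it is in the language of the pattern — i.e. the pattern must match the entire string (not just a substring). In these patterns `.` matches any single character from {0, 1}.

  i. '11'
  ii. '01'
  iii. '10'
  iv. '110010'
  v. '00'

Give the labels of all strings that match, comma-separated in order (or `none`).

i → match
ii → match
iii → match
iv → no match
v → match

i, ii, iii, v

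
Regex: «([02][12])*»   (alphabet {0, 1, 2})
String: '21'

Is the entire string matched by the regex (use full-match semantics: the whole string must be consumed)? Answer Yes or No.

Yes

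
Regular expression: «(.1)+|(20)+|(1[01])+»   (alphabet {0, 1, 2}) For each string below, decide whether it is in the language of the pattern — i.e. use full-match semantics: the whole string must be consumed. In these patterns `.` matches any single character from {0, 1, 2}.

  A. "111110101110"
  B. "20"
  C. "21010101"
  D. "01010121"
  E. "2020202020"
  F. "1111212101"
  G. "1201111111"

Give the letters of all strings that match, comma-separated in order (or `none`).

A. "111110101110" → match
B. "20" → match
C. "21010101" → match
D. "01010121" → match
E. "2020202020" → match
F. "1111212101" → match
G. "1201111111" → no match

A, B, C, D, E, F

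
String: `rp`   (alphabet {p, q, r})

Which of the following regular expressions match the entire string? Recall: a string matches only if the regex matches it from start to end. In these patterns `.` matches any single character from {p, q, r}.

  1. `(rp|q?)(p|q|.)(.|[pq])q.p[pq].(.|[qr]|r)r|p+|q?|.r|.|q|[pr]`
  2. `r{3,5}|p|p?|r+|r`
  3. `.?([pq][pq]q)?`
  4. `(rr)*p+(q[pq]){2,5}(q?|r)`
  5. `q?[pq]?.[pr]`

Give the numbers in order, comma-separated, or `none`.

5

1 → no match
2 → no match
3 → no match
4 → no match
5 → match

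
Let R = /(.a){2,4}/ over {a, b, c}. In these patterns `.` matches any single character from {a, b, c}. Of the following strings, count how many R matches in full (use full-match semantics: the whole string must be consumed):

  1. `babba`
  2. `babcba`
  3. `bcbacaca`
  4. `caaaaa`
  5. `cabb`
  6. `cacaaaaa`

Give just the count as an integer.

2

1 → no match
2 → no match
3 → no match
4 → match
5 → no match — must end with `a`
6 → match
Total matched: 2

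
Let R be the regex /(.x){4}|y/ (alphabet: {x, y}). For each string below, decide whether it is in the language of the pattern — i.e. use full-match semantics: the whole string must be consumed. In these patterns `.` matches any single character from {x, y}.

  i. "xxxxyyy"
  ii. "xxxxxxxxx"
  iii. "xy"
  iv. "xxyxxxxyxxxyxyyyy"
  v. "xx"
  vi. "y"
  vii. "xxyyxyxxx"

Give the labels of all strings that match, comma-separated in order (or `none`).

i → no match
ii → no match
iii → no match
iv → no match
v → no match
vi → match
vii → no match

vi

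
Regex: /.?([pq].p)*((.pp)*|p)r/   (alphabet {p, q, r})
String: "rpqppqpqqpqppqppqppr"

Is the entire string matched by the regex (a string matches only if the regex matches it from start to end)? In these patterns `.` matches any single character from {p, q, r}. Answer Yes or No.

Yes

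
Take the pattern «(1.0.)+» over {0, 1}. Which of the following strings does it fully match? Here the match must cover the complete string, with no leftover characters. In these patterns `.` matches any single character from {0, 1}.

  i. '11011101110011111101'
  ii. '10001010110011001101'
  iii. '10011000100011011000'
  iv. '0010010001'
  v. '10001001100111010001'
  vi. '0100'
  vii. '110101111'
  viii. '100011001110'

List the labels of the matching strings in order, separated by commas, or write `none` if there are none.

i → no match
ii → no match
iii → match
iv → no match — must start with '1'
v → no match
vi → no match — must start with '1'
vii → no match
viii → no match

iii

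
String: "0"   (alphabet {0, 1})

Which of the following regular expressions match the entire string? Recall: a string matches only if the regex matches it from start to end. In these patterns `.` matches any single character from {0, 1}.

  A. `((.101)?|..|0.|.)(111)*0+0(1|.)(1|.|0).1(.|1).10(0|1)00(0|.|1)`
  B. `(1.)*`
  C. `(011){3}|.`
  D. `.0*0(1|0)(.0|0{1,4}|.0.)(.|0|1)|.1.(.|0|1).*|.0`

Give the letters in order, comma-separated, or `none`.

A → no match
B → no match
C → match
D → no match

C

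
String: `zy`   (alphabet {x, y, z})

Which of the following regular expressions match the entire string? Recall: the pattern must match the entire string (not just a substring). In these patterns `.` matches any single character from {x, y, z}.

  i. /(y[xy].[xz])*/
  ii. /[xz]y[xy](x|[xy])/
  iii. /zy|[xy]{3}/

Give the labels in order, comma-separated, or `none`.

iii

i → no match
ii → no match
iii → match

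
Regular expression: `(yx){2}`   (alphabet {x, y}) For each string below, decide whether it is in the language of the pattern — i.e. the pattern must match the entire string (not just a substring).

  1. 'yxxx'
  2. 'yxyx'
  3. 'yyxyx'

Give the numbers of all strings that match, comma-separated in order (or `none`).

2

1 → no match — must end with 'yx'
2 → match
3 → no match — must start with 'yx'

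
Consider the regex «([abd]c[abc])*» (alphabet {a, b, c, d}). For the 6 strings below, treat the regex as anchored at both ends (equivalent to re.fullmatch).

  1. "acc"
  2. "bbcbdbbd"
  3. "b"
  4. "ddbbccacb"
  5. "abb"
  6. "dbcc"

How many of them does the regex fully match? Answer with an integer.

1. "acc" → match
2. "bbcbdbbd" → no match
3. "b" → no match
4. "ddbbccacb" → no match
5. "abb" → no match
6. "dbcc" → no match
Total matched: 1

1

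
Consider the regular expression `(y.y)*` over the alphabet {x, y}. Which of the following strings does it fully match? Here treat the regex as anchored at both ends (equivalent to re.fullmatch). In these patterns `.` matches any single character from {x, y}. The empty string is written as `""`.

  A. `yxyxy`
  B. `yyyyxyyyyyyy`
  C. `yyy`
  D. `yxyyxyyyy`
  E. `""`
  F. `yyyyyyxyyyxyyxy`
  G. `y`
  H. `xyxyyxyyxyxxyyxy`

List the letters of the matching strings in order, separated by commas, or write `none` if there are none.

B, C, D, E

A. `yxyxy` → no match
B. `yyyyxyyyyyyy` → match
C. `yyy` → match
D. `yxyyxyyyy` → match
E. `""` → match
F → no match
G. `y` → no match
H → no match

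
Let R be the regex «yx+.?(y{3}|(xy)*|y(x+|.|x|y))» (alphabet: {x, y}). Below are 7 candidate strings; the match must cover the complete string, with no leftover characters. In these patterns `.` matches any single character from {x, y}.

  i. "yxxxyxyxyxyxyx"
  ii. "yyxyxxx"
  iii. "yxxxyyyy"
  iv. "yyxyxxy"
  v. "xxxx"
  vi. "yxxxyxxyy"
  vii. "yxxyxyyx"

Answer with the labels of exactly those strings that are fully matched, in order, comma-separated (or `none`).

i → no match
ii → no match — must start with "yx"
iii → match
iv → no match — must start with "yx"
v → no match — must start with "yx"
vi → no match
vii → no match

iii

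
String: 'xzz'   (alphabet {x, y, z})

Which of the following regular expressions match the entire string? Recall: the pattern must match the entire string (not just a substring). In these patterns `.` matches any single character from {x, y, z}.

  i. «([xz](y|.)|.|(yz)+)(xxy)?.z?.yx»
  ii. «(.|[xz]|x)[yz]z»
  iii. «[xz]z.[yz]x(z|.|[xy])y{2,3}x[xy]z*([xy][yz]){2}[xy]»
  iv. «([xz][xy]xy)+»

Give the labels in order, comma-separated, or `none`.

ii

i → no match — must end with 'yx'
ii → match
iii → no match
iv → no match — must end with 'xy'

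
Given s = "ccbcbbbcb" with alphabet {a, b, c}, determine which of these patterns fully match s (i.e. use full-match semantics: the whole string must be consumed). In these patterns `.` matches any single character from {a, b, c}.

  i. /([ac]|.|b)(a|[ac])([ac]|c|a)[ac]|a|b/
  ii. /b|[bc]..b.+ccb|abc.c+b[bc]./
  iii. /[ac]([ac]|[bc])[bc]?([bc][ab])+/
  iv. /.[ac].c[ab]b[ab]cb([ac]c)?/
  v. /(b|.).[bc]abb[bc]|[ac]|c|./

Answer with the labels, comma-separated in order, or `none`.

iii, iv

i → no match
ii → no match
iii → match
iv → match
v → no match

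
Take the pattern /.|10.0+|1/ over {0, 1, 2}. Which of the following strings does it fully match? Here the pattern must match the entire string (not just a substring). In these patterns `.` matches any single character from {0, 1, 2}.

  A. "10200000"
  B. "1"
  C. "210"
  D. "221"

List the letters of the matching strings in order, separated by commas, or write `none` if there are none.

A → match
B → match
C → no match
D → no match

A, B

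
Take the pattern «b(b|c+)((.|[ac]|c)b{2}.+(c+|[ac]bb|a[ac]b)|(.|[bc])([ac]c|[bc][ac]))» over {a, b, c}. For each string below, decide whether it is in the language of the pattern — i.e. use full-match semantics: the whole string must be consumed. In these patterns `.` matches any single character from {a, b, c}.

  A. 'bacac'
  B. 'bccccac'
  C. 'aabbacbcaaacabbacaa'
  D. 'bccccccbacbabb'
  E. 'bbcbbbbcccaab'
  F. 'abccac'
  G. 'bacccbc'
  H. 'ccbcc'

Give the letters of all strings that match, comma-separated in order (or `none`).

B, E

A → no match
B → match
C → no match — must start with 'b'
D → no match
E → match
F → no match — must start with 'b'
G → no match
H → no match — must start with 'b'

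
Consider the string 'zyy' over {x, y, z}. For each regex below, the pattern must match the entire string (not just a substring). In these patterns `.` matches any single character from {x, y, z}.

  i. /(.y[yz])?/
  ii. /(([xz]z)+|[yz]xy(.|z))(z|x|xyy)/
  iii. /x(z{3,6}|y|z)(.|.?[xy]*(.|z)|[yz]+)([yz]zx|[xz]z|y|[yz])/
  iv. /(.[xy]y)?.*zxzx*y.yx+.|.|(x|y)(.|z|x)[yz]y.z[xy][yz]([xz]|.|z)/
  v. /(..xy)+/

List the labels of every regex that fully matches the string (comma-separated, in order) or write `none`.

i → match
ii → no match
iii → no match — must start with 'x'
iv → no match
v → no match — must end with 'xy'

i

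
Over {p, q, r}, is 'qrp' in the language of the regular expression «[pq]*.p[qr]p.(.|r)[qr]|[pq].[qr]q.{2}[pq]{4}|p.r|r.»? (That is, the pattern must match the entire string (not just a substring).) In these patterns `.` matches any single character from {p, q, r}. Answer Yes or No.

No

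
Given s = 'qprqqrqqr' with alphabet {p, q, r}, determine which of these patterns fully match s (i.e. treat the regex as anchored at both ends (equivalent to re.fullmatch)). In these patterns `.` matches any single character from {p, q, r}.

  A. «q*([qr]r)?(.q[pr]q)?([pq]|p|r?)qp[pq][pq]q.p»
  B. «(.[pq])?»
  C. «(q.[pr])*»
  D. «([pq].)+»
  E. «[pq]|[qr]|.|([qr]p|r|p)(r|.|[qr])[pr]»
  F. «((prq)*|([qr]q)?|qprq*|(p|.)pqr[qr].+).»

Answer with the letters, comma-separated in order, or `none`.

A → no match — must end with 'p'
B → no match
C → match
D → no match
E → no match
F → no match

C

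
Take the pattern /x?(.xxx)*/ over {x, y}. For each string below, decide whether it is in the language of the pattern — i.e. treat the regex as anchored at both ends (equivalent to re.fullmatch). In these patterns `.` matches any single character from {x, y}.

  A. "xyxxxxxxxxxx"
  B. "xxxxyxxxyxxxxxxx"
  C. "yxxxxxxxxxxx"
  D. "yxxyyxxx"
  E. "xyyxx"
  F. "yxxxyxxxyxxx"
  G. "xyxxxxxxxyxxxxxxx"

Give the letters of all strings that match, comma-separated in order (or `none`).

A. "xyxxxxxxxxxx" → no match
B → match
C. "yxxxxxxxxxxx" → match
D. "yxxyyxxx" → no match
E. "xyyxx" → no match
F. "yxxxyxxxyxxx" → match
G → match

B, C, F, G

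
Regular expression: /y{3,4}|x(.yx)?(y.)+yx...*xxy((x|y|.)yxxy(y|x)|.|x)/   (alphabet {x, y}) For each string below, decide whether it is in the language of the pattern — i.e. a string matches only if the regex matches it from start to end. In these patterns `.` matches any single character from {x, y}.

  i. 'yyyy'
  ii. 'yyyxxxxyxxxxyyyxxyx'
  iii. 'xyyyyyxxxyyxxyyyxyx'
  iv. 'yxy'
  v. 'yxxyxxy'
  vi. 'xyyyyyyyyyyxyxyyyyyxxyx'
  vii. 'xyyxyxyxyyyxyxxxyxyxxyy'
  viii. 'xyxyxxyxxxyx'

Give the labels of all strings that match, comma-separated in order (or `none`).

i. 'yyyy' → match
ii → no match
iii → no match
iv. 'yxy' → no match
v. 'yxxyxxy' → no match
vi → no match
vii → match
viii. 'xyxyxxyxxxyx' → match

i, vii, viii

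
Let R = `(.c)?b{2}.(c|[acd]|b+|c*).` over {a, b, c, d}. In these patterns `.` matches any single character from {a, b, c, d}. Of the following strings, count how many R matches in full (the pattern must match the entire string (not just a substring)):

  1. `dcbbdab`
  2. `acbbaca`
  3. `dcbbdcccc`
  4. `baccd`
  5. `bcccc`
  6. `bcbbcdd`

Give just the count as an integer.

1 → match
2 → match
3 → match
4 → no match
5 → no match
6 → match
Total matched: 4

4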